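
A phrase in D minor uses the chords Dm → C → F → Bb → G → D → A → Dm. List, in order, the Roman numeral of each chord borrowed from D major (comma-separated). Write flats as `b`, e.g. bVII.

In D minor (with V from harmonic minor) the diatonic chords are Dm, Edim, F, Gm, A, Bb, C. Dm, C, F, Bb and A are all diatonic. But G (G–B–D) is foreign: the diatonic iv on degree 4 is Gm, whereas G comes from D major. It is labeled IV. D (D–F#–A) is not: scale degree 1 in D minor carries Dm (i). In D major the chord on that degree is D, so here it functions as I, borrowed from the parallel major.

IV, I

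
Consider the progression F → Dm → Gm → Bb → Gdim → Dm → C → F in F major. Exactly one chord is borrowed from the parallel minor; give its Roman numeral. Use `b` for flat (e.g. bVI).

The diatonic triads in F major are F, Gm, Am, Bb, C, Dm, Edim. Of the given chords, F, Dm, Gm, Bb and C are diatonic. Gdim (G–Bb–Db) is not: scale degree 2 in F major carries Gm (ii). In F minor the chord on that degree is Gdim, so here it functions as ii°, borrowed from the parallel minor.

ii°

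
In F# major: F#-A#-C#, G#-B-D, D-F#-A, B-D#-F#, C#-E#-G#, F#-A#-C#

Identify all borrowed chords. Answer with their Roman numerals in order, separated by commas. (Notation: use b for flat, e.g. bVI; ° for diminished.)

In F# major the diatonic chords are F#, G#m, A#m, B, C#, D#m, E#dim. Of the given chords, F#–A#–C# = F#, B–D#–F# = B and C#–E#–G# = C# are diatonic. G#–B–D doesn't fit — on degree 2 F# major would have G#m (ii). G#dim is the degree-2 chord of F# minor, so it is the borrowed ii°. But D–F#–A is foreign: the diatonic vi on degree 6 is D#m, whereas D comes from F# minor. It is labeled bVI.

ii°, bVI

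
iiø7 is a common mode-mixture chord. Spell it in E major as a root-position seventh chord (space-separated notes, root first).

iiø7 is built on scale degree 2, which is F# in both E major and its parallel. Stacking thirds in E minor on F# gives F#–A–C–E.

F# A C E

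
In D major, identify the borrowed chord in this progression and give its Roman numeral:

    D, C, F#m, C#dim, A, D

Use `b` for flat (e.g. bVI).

In D major the diatonic chords are D, Em, F#m, G, A, Bm, C#dim. D, F#m, C#dim and A all belong to that set. But C (C–E–G) is foreign: the diatonic vii° on degree 7 is C#dim, whereas C comes from D minor. It is labeled bVII.

bVII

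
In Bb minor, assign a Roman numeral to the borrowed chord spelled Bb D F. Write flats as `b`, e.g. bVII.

I

The root Bb is the diatonic 1st degree of Bb minor; the borrowing shows in the chord quality. The diatonic chord on degree 1 would be Bbm (i), but Bb–D–F is the major chord from Bb major. As a borrowed chord it is labeled I.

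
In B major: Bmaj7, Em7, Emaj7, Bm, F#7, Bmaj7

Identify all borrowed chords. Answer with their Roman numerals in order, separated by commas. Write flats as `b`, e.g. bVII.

iv7, i

The diatonic triads in B major are B, C#m, D#m, E, F#, G#m, A#dim. Of the given chords, Bmaj7, Emaj7 and F#7 are diatonic. Em7 (E–G–B–D) is not: scale degree 4 in B major carries E (IV). In B minor the chord on that degree is Em7, so here it functions as iv7, borrowed from the parallel minor. Bm (B–D–F#) doesn't fit — on degree 1 B major would have B (I). Bm is the degree-1 chord of B minor, so it is the borrowed i.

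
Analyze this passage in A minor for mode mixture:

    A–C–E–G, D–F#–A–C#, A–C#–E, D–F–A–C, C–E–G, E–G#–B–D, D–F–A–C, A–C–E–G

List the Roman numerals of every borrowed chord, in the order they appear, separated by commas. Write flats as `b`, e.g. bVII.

The diatonic triads in A minor (with V from harmonic minor) are Am, Bdim, C, Dm, E, F, G. Of the given chords, A–C–E–G = Am7, D–F–A–C = Dm7, C–E–G = C and E–G#–B–D = E7 are diatonic. D–F#–A–C# is not: scale degree 4 in A minor carries Dm (iv). In A major the chord on that degree is Dmaj7, so here it functions as IVmaj7, borrowed from the parallel major. A–C#–E doesn't fit — on degree 1 A minor would have Am (i). A is the degree-1 chord of A major, so it is the borrowed I.

IVmaj7, I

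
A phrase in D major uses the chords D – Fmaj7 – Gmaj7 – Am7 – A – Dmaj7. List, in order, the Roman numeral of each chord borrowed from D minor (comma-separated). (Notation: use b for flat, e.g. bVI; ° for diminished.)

In D major the diatonic chords are D, Em, F#m, G, A, Bm, C#dim. Of the given chords, D, Gmaj7, A and Dmaj7 are diatonic. Fmaj7 (F–A–C–E) doesn't fit — on degree 3 D major would have F#m (iii). Fmaj7 is the degree-3 chord of D minor, so it is the borrowed bIIImaj7. Am7 (A–C–E–G) is not: scale degree 5 in D major carries A (V). In D minor the chord on that degree is Am7, so here it functions as v7, borrowed from the parallel minor.

bIIImaj7, v7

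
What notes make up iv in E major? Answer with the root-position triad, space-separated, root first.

The root, A, is scale degree 4 — the same note in E major and E minor; only the chord quality changes. In E minor the chord on A is A–C–E.

A C E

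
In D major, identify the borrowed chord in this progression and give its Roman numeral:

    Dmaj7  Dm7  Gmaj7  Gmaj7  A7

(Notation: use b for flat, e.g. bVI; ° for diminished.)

i7

The diatonic triads in D major are D, Em, F#m, G, A, Bm, C#dim. Dmaj7, Gmaj7 and A7 all belong to that set. But Dm7 (D–F–A–C) is foreign: the diatonic I on degree 1 is D, whereas Dm7 comes from D minor. It is labeled i7.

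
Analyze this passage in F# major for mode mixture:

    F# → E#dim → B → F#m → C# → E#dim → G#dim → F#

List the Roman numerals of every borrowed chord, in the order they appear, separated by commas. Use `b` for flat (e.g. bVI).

F# major has the diatonic set F#, G#m, A#m, B, C#, D#m, E#dim. F#, E#dim, B and C# are all diatonic. But F#m (F#–A–C#) is foreign: the diatonic I on degree 1 is F#, whereas F#m comes from F# minor. It is labeled i. But G#dim (G#–B–D) is foreign: the diatonic ii on degree 2 is G#m, whereas G#dim comes from F# minor. It is labeled ii°.

i, ii°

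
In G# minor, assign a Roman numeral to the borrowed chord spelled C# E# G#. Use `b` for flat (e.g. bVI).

IV

C# is scale degree 4 in G# minor. The diatonic chord on degree 4 would be C#m (iv), but C#–E#–G# is the major chord from G# major. As a borrowed chord it is labeled IV.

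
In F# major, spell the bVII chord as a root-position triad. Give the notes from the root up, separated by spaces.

Scale degree 7 in F# major is E#. bVII uses the lowered form, E, taken from F# minor. In F# minor the chord on E is E–G#–B.

E G# B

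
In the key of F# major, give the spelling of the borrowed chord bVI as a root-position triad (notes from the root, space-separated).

D F# A

The root of bVI is the lowered 6th degree: D# becomes D. Building the major chord from the parallel minor on D: D–F#–A.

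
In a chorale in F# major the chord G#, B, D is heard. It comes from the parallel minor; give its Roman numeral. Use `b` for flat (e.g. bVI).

ii°

G# is scale degree 2 in F# major. G#–B–D is a diminished chord — the form found in F# minor, not the diatonic ii (G#m). Borrowed into F# major it is written ii°.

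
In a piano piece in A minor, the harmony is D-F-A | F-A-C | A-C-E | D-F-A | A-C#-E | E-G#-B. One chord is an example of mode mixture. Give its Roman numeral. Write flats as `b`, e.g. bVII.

The diatonic triads in A minor (with V from harmonic minor) are Am, Bdim, C, Dm, E, F, G. Of the given chords, D–F–A = Dm, F–A–C = F, A–C–E = Am and E–G#–B = E are diatonic. A–C#–E doesn't fit — on degree 1 A minor would have Am (i). A is the degree-1 chord of A major, so it is the borrowed I.

I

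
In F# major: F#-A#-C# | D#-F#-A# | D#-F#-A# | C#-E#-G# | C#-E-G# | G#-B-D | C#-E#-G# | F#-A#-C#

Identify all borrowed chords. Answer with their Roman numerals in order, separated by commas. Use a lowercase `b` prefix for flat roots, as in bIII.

v, ii°

In F# major the diatonic chords are F#, G#m, A#m, B, C#, D#m, E#dim. F#–A#–C# = F#, D#–F#–A# = D#m and C#–E#–G# = C# are all diatonic. But C#–E–G# is foreign: the diatonic V on degree 5 is C#, whereas C#m comes from F# minor. It is labeled v. G#–B–D doesn't fit — on degree 2 F# major would have G#m (ii). G#dim is the degree-2 chord of F# minor, so it is the borrowed ii°.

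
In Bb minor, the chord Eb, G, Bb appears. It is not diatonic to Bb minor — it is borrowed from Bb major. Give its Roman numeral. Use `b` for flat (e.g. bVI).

Eb is scale degree 4 in Bb minor. Diatonically Bb minor has Ebm (iv) on that degree; Eb–G–Bb is instead the major chord native to Bb major, so it takes the label IV.

IV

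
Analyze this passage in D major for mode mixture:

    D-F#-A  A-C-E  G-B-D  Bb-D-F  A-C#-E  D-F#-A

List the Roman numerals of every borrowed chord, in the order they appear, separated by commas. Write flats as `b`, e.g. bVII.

D major has the diatonic set D, Em, F#m, G, A, Bm, C#dim. D–F#–A = D, G–B–D = G and A–C#–E = A are all diatonic. But A–C–E is foreign: the diatonic V on degree 5 is A, whereas Am comes from D minor. It is labeled v. But Bb–D–F is foreign: the diatonic vi on degree 6 is Bm, whereas Bb comes from D minor. It is labeled bVI.

v, bVI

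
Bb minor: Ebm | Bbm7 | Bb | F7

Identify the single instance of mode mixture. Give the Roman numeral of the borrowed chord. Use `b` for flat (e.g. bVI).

I

In Bb minor (with V from harmonic minor) the diatonic chords are Bbm, Cdim, Db, Ebm, F, Gb, Ab. Of the given chords, Ebm, Bbm7 and F7 are diatonic. Bb (Bb–D–F) is not: scale degree 1 in Bb minor carries Bbm (i). In Bb major the chord on that degree is Bb, so here it functions as I, borrowed from the parallel major.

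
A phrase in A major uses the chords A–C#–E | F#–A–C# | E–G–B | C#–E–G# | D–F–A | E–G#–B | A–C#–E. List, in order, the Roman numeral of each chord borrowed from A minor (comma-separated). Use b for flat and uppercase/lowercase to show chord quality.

A major has the diatonic set A, Bm, C#m, D, E, F#m, G#dim. A–C#–E = A, F#–A–C# = F#m, C#–E–G# = C#m and E–G#–B = E all belong to that set. E–G–B doesn't fit — on degree 5 A major would have E (V). Em is the degree-5 chord of A minor, so it is the borrowed v. D–F–A doesn't fit — on degree 4 A major would have D (IV). Dm is the degree-4 chord of A minor, so it is the borrowed iv.

v, iv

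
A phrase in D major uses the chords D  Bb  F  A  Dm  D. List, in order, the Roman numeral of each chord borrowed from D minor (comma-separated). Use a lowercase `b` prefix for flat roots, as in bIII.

bVI, bIII, i

The diatonic triads in D major are D, Em, F#m, G, A, Bm, C#dim. D and A are both diatonic. Bb (Bb–D–F) doesn't fit — on degree 6 D major would have Bm (vi). Bb is the degree-6 chord of D minor, so it is the borrowed bVI. F (F–A–C) doesn't fit — on degree 3 D major would have F#m (iii). F is the degree-3 chord of D minor, so it is the borrowed bIII. Dm (D–F–A) is not: scale degree 1 in D major carries D (I). In D minor the chord on that degree is Dm, so here it functions as i, borrowed from the parallel minor.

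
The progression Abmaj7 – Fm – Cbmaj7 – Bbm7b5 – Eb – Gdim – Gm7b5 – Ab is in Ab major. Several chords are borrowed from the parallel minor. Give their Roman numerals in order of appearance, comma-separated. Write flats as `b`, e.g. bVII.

bIIImaj7, iiø7

The diatonic triads in Ab major are Ab, Bbm, Cm, Db, Eb, Fm, Gdim. Abmaj7, Fm, Eb, Gdim, Gm7b5 and Ab are all diatonic. Cbmaj7 (Cb–Eb–Gb–Bb) doesn't fit — on degree 3 Ab major would have Cm (iii). Cbmaj7 is the degree-3 chord of Ab minor, so it is the borrowed bIIImaj7. Bbm7b5 (Bb–Db–Fb–Ab) doesn't fit — on degree 2 Ab major would have Bbm (ii). Bbm7b5 is the degree-2 chord of Ab minor, so it is the borrowed iiø7.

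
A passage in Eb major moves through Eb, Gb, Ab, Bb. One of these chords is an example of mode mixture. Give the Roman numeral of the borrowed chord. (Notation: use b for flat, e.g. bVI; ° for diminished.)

In Eb major the diatonic chords are Eb, Fm, Gm, Ab, Bb, Cm, Ddim. Of the given chords, Eb, Ab and Bb are diatonic. Gb (Gb–Bb–Db) doesn't fit — on degree 3 Eb major would have Gm (iii). Gb is the degree-3 chord of Eb minor, so it is the borrowed bIII.

bIII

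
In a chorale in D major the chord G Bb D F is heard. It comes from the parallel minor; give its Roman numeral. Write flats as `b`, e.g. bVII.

G is scale degree 4 in D major. The diatonic chord on degree 4 would be G (IV), but G–Bb–D–F is the minor-seventh chord from D minor. As a borrowed chord it is labeled iv7.

iv7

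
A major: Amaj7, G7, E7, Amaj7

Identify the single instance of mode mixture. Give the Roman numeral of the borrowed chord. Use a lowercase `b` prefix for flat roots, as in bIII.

bVII7

The diatonic triads in A major are A, Bm, C#m, D, E, F#m, G#dim. Amaj7 and E7 are both diatonic. G7 (G–B–D–F) is not: scale degree 7 in A major carries G#dim (vii°). In A minor the chord on that degree is G7, so here it functions as bVII7, borrowed from the parallel minor.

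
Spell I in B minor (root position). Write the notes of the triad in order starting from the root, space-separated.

B D# F#

The root, B, is scale degree 1 — the same note in B minor and B major; only the chord quality changes. Stacking thirds in B major on B gives B–D#–F#.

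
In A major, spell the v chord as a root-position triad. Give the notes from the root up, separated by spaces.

E G B

The root, E, is scale degree 5 — the same note in A major and A minor; only the chord quality changes. Building the minor chord from the parallel minor on E: E–G–B.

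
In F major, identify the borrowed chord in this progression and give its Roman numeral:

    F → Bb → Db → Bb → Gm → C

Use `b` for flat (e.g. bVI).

bVI

In F major the diatonic chords are F, Gm, Am, Bb, C, Dm, Edim. F, Bb, Gm and C are all diatonic. Db (Db–F–Ab) is not: scale degree 6 in F major carries Dm (vi). In F minor the chord on that degree is Db, so here it functions as bVI, borrowed from the parallel minor.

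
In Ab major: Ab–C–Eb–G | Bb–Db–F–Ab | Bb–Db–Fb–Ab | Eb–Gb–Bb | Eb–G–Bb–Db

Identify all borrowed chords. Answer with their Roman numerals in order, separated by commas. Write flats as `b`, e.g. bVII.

iiø7, v

The diatonic triads in Ab major are Ab, Bbm, Cm, Db, Eb, Fm, Gdim. Ab–C–Eb–G = Abmaj7, Bb–Db–F–Ab = Bbm7 and Eb–G–Bb–Db = Eb7 are all diatonic. Bb–Db–Fb–Ab doesn't fit — on degree 2 Ab major would have Bbm (ii). Bbm7b5 is the degree-2 chord of Ab minor, so it is the borrowed iiø7. But Eb–Gb–Bb is foreign: the diatonic V on degree 5 is Eb, whereas Ebm comes from Ab minor. It is labeled v.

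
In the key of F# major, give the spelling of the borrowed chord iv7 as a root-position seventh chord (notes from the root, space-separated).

B D F# A

iv7 is built on scale degree 4, which is B in both F# major and its parallel. Stacking thirds in F# minor on B gives B–D–F#–A.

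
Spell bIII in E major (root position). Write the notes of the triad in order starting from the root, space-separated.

G B D

Scale degree 3 in E major is G#. bIII uses the lowered form, G, taken from E minor. Building the major chord from the parallel minor on G: G–B–D.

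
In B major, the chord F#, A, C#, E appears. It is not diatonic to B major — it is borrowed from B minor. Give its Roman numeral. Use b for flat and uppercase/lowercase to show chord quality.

v7

The root F# is the diatonic 5th degree of B major; the borrowing shows in the chord quality. The diatonic chord on degree 5 would be F# (V), but F#–A–C#–E is the minor-seventh chord from B minor. As a borrowed chord it is labeled v7.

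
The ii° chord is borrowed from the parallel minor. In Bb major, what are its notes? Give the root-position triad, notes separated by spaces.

ii° is built on scale degree 2, which is C in both Bb major and its parallel. Building the diminished chord from the parallel minor on C: C–Eb–Gb.

C Eb Gb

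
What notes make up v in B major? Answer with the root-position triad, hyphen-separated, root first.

v is built on scale degree 5, which is F# in both B major and its parallel. Building the minor chord from the parallel minor on F#: F#–A–C#.

F#-A-C#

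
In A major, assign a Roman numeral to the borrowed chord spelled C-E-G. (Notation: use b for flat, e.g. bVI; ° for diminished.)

In A major scale degree 3 is C#; C is its lowered form, from A minor. C–E–G is a major chord — the form found in A minor, not the diatonic iii (C#m). Borrowed into A major it is written bIII.

bIII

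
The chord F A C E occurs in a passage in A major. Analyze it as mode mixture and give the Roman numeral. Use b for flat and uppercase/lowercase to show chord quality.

The root F is the lowered 6th scale degree — diatonically A major has F# there. Diatonically A major has F#m (vi) on that degree; F–A–C–E is instead the major-seventh chord native to A minor, so it takes the label bVImaj7.

bVImaj7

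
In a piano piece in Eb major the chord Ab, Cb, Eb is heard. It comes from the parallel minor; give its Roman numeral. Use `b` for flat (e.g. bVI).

iv

Ab is scale degree 4 in Eb major. The diatonic chord on degree 4 would be Ab (IV), but Ab–Cb–Eb is the minor chord from Eb minor. As a borrowed chord it is labeled iv.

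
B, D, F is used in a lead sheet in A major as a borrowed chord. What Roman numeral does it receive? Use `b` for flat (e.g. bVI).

The root B is the diatonic 2nd degree of A major; the borrowing shows in the chord quality. The diatonic chord on degree 2 would be Bm (ii), but B–D–F is the diminished chord from A minor. As a borrowed chord it is labeled ii°.

ii°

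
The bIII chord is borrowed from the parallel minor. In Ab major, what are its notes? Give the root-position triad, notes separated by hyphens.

bIII is built on the lowered scale degree 3. In Ab major degree 3 is C; lowered it becomes Cb. In Ab minor the chord on Cb is Cb–Eb–Gb.

Cb-Eb-Gb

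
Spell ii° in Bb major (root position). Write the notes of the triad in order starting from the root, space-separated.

C Eb Gb

The root, C, is scale degree 2 — the same note in Bb major and Bb minor; only the chord quality changes. Stacking thirds in Bb minor on C gives C–Eb–Gb.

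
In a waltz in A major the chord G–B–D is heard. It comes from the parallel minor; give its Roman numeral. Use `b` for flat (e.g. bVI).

bVII

G is the lowered form of scale degree 7 in A major (the diatonic degree 7 is G#). G–B–D is a major chord — the form found in A minor, not the diatonic vii° (G#dim). Borrowed into A major it is written bVII.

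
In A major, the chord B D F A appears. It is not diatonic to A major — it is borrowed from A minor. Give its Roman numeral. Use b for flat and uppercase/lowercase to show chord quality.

B is scale degree 2 in A major. B–D–F–A is a half-diminished-seventh chord — the form found in A minor, not the diatonic ii (Bm). Borrowed into A major it is written iiø7.

iiø7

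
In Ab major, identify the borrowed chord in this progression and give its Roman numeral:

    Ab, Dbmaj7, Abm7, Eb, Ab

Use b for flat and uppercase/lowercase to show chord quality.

i7

The diatonic triads in Ab major are Ab, Bbm, Cm, Db, Eb, Fm, Gdim. Of the given chords, Ab, Dbmaj7 and Eb are diatonic. Abm7 (Ab–Cb–Eb–Gb) is not: scale degree 1 in Ab major carries Ab (I). In Ab minor the chord on that degree is Abm7, so here it functions as i7, borrowed from the parallel minor.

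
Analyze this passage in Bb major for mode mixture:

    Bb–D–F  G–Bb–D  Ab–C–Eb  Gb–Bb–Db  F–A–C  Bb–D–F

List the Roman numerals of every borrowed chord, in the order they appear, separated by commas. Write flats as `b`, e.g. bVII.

In Bb major the diatonic chords are Bb, Cm, Dm, Eb, F, Gm, Adim. Bb–D–F = Bb, G–Bb–D = Gm and F–A–C = F all belong to that set. But Ab–C–Eb is foreign: the diatonic vii° on degree 7 is Adim, whereas Ab comes from Bb minor. It is labeled bVII. Gb–Bb–Db is not: scale degree 6 in Bb major carries Gm (vi). In Bb minor the chord on that degree is Gb, so here it functions as bVI, borrowed from the parallel minor.

bVII, bVI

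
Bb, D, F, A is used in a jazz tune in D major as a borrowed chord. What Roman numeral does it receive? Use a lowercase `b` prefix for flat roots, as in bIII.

In D major scale degree 6 is B; Bb is its lowered form, from D minor. The diatonic chord on degree 6 would be Bm (vi), but Bb–D–F–A is the major-seventh chord from D minor. As a borrowed chord it is labeled bVImaj7.

bVImaj7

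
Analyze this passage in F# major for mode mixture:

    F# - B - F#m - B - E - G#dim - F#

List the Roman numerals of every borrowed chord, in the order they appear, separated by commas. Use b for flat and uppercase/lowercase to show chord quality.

F# major has the diatonic set F#, G#m, A#m, B, C#, D#m, E#dim. F# and B are both diatonic. F#m (F#–A–C#) is not: scale degree 1 in F# major carries F# (I). In F# minor the chord on that degree is F#m, so here it functions as i, borrowed from the parallel minor. E (E–G#–B) is not: scale degree 7 in F# major carries E#dim (vii°). In F# minor the chord on that degree is E, so here it functions as bVII, borrowed from the parallel minor. G#dim (G#–B–D) doesn't fit — on degree 2 F# major would have G#m (ii). G#dim is the degree-2 chord of F# minor, so it is the borrowed ii°.

i, bVII, ii°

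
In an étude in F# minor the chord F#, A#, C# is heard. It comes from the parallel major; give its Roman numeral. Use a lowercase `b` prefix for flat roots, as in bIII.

F# is scale degree 1 in F# minor. F#–A#–C# is a major chord — the form found in F# major, not the diatonic i (F#m). Borrowed into F# minor it is written I.

I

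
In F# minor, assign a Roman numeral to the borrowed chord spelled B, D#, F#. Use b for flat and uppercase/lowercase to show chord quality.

IV

B is scale degree 4 in F# minor. Diatonically F# minor has Bm (iv) on that degree; B–D#–F# is instead the major chord native to F# major, so it takes the label IV.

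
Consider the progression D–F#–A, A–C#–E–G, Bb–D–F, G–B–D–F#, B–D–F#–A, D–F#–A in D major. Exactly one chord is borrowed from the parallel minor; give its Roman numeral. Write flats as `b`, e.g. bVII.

D major has the diatonic set D, Em, F#m, G, A, Bm, C#dim. D–F#–A = D, A–C#–E–G = A7, G–B–D–F# = Gmaj7 and B–D–F#–A = Bm7 are all diatonic. But Bb–D–F is foreign: the diatonic vi on degree 6 is Bm, whereas Bb comes from D minor. It is labeled bVI.

bVI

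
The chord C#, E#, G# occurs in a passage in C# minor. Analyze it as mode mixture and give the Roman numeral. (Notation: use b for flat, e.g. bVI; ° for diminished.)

The root C# is the diatonic 1st degree of C# minor; the borrowing shows in the chord quality. The diatonic chord on degree 1 would be C#m (i), but C#–E#–G# is the major chord from C# major. As a borrowed chord it is labeled I.

I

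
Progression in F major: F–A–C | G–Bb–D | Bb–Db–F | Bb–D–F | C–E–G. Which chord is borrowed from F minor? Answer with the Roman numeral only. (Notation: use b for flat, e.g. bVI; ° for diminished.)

iv

The diatonic triads in F major are F, Gm, Am, Bb, C, Dm, Edim. F–A–C = F, G–Bb–D = Gm, Bb–D–F = Bb and C–E–G = C all belong to that set. Bb–Db–F is not: scale degree 4 in F major carries Bb (IV). In F minor the chord on that degree is Bbm, so here it functions as iv, borrowed from the parallel minor.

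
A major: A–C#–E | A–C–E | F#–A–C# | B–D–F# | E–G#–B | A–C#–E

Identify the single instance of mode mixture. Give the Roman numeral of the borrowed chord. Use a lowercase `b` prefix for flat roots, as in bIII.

i

In A major the diatonic chords are A, Bm, C#m, D, E, F#m, G#dim. Of the given chords, A–C#–E = A, F#–A–C# = F#m, B–D–F# = Bm and E–G#–B = E are diatonic. A–C–E doesn't fit — on degree 1 A major would have A (I). Am is the degree-1 chord of A minor, so it is the borrowed i.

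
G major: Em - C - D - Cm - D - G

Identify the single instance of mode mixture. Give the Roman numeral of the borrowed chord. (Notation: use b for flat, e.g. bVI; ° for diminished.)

In G major the diatonic chords are G, Am, Bm, C, D, Em, F#dim. Em, C, D and G all belong to that set. But Cm (C–Eb–G) is foreign: the diatonic IV on degree 4 is C, whereas Cm comes from G minor. It is labeled iv.

iv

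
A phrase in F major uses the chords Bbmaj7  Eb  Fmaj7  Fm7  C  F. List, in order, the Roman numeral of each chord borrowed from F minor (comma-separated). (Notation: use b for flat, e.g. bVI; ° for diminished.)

bVII, i7

F major has the diatonic set F, Gm, Am, Bb, C, Dm, Edim. Bbmaj7, Fmaj7, C and F are all diatonic. Eb (Eb–G–Bb) doesn't fit — on degree 7 F major would have Edim (vii°). Eb is the degree-7 chord of F minor, so it is the borrowed bVII. But Fm7 (F–Ab–C–Eb) is foreign: the diatonic I on degree 1 is F, whereas Fm7 comes from F minor. It is labeled i7.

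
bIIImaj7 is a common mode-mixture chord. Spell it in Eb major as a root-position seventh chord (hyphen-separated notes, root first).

Scale degree 3 in Eb major is G. bIIImaj7 uses the lowered form, Gb, taken from Eb minor. In Eb minor the chord on Gb is Gb–Bb–Db–F.

Gb-Bb-Db-F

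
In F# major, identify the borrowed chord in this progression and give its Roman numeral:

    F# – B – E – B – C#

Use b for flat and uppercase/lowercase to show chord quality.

bVII

F# major has the diatonic set F#, G#m, A#m, B, C#, D#m, E#dim. F#, B and C# are all diatonic. E (E–G#–B) doesn't fit — on degree 7 F# major would have E#dim (vii°). E is the degree-7 chord of F# minor, so it is the borrowed bVII.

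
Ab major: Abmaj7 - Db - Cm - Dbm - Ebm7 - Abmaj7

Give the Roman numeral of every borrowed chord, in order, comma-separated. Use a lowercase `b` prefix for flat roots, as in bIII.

In Ab major the diatonic chords are Ab, Bbm, Cm, Db, Eb, Fm, Gdim. Abmaj7, Db and Cm are all diatonic. Dbm (Db–Fb–Ab) doesn't fit — on degree 4 Ab major would have Db (IV). Dbm is the degree-4 chord of Ab minor, so it is the borrowed iv. But Ebm7 (Eb–Gb–Bb–Db) is foreign: the diatonic V on degree 5 is Eb, whereas Ebm7 comes from Ab minor. It is labeled v7.

iv, v7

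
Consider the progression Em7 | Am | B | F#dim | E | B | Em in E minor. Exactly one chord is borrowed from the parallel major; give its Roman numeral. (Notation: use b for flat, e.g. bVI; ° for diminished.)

I

E minor has the diatonic set Em, F#dim, G, Am, B, C, D (with V from harmonic minor). Em7, Am, B, F#dim and Em all belong to that set. E (E–G#–B) is not: scale degree 1 in E minor carries Em (i). In E major the chord on that degree is E, so here it functions as I, borrowed from the parallel major.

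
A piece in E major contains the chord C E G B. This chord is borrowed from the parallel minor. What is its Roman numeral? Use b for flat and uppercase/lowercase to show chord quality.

In E major scale degree 6 is C#; C is its lowered form, from E minor. The diatonic chord on degree 6 would be C#m (vi), but C–E–G–B is the major-seventh chord from E minor. As a borrowed chord it is labeled bVImaj7.

bVImaj7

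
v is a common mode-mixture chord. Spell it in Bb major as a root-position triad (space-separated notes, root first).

The root, F, is scale degree 5 — the same note in Bb major and Bb minor; only the chord quality changes. In Bb minor the chord on F is F–Ab–C.

F Ab C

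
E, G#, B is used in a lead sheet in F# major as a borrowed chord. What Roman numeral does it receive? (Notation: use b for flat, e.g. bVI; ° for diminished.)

bVII

In F# major scale degree 7 is E#; E is its lowered form, from F# minor. Diatonically F# major has E#dim (vii°) on that degree; E–G#–B is instead the major chord native to F# minor, so it takes the label bVII.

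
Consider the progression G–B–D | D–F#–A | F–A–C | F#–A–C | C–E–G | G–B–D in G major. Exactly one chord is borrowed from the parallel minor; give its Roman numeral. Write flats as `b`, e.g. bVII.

The diatonic triads in G major are G, Am, Bm, C, D, Em, F#dim. G–B–D = G, D–F#–A = D, F#–A–C = F#dim and C–E–G = C all belong to that set. F–A–C is not: scale degree 7 in G major carries F#dim (vii°). In G minor the chord on that degree is F, so here it functions as bVII, borrowed from the parallel minor.

bVII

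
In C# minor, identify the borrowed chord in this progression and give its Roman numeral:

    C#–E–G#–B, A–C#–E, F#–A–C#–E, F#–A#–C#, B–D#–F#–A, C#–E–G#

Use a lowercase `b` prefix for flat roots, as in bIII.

In C# minor (with V from harmonic minor) the diatonic chords are C#m, D#dim, E, F#m, G#, A, B. C#–E–G#–B = C#m7, A–C#–E = A, F#–A–C#–E = F#m7, B–D#–F#–A = B7 and C#–E–G# = C#m are all diatonic. But F#–A#–C# is foreign: the diatonic iv on degree 4 is F#m, whereas F# comes from C# major. It is labeled IV.

IV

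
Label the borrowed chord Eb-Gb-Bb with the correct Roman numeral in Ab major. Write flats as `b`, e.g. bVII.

v

The root Eb is the diatonic 5th degree of Ab major; the borrowing shows in the chord quality. Diatonically Ab major has Eb (V) on that degree; Eb–Gb–Bb is instead the minor chord native to Ab minor, so it takes the label v.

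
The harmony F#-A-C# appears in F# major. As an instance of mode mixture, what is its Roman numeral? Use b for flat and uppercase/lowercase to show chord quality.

The root F# is the diatonic 1st degree of F# major; the borrowing shows in the chord quality. The diatonic chord on degree 1 would be F# (I), but F#–A–C# is the minor chord from F# minor. As a borrowed chord it is labeled i.

i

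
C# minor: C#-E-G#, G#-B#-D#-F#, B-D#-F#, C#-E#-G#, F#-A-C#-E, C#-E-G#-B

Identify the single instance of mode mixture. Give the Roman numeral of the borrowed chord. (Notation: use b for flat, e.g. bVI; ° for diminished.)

I

In C# minor (with V from harmonic minor) the diatonic chords are C#m, D#dim, E, F#m, G#, A, B. C#–E–G# = C#m, G#–B#–D#–F# = G#7, B–D#–F# = B, F#–A–C#–E = F#m7 and C#–E–G#–B = C#m7 are all diatonic. C#–E#–G# doesn't fit — on degree 1 C# minor would have C#m (i). C# is the degree-1 chord of C# major, so it is the borrowed I.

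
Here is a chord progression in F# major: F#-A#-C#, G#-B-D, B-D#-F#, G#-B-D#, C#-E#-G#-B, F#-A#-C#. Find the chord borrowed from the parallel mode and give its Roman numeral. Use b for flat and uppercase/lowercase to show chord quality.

F# major has the diatonic set F#, G#m, A#m, B, C#, D#m, E#dim. Of the given chords, F#–A#–C# = F#, B–D#–F# = B, G#–B–D# = G#m and C#–E#–G#–B = C#7 are diatonic. G#–B–D doesn't fit — on degree 2 F# major would have G#m (ii). G#dim is the degree-2 chord of F# minor, so it is the borrowed ii°.

ii°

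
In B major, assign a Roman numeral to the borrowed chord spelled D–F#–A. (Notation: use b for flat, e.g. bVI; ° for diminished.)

The root D is the lowered 3rd scale degree — diatonically B major has D# there. D–F#–A is a major chord — the form found in B minor, not the diatonic iii (D#m). Borrowed into B major it is written bIII.

bIII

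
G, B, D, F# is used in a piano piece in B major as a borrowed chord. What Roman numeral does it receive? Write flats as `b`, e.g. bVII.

The root G is the lowered 6th scale degree — diatonically B major has G# there. G–B–D–F# is a major-seventh chord — the form found in B minor, not the diatonic vi (G#m). Borrowed into B major it is written bVImaj7.

bVImaj7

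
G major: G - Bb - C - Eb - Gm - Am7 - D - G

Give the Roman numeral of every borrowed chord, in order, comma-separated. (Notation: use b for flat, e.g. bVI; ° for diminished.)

bIII, bVI, i

In G major the diatonic chords are G, Am, Bm, C, D, Em, F#dim. Of the given chords, G, C, Am7 and D are diatonic. But Bb (Bb–D–F) is foreign: the diatonic iii on degree 3 is Bm, whereas Bb comes from G minor. It is labeled bIII. But Eb (Eb–G–Bb) is foreign: the diatonic vi on degree 6 is Em, whereas Eb comes from G minor. It is labeled bVI. Gm (G–Bb–D) doesn't fit — on degree 1 G major would have G (I). Gm is the degree-1 chord of G minor, so it is the borrowed i.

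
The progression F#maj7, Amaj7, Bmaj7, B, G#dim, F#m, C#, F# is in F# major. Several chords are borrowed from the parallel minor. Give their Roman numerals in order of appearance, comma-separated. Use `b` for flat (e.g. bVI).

F# major has the diatonic set F#, G#m, A#m, B, C#, D#m, E#dim. Of the given chords, F#maj7, Bmaj7, B, C# and F# are diatonic. Amaj7 (A–C#–E–G#) is not: scale degree 3 in F# major carries A#m (iii). In F# minor the chord on that degree is Amaj7, so here it functions as bIIImaj7, borrowed from the parallel minor. G#dim (G#–B–D) doesn't fit — on degree 2 F# major would have G#m (ii). G#dim is the degree-2 chord of F# minor, so it is the borrowed ii°. F#m (F#–A–C#) is not: scale degree 1 in F# major carries F# (I). In F# minor the chord on that degree is F#m, so here it functions as i, borrowed from the parallel minor.

bIIImaj7, ii°, i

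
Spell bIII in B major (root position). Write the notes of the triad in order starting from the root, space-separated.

D F# A

Scale degree 3 in B major is D#. bIII uses the lowered form, D, taken from B minor. Building the major chord from the parallel minor on D: D–F#–A.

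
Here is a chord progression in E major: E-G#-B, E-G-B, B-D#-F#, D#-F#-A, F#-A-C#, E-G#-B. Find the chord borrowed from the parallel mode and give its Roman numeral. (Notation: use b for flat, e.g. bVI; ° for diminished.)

In E major the diatonic chords are E, F#m, G#m, A, B, C#m, D#dim. E–G#–B = E, B–D#–F# = B, D#–F#–A = D#dim and F#–A–C# = F#m are all diatonic. E–G–B is not: scale degree 1 in E major carries E (I). In E minor the chord on that degree is Em, so here it functions as i, borrowed from the parallel minor.

i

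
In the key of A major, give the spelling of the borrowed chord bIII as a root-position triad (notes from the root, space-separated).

C E G

The root of bIII is the lowered 3rd degree: C# becomes C. In A minor the chord on C is C–E–G.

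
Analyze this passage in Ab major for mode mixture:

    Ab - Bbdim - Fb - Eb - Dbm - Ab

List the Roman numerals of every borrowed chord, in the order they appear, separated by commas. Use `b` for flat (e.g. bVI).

In Ab major the diatonic chords are Ab, Bbm, Cm, Db, Eb, Fm, Gdim. Ab and Eb are both diatonic. Bbdim (Bb–Db–Fb) doesn't fit — on degree 2 Ab major would have Bbm (ii). Bbdim is the degree-2 chord of Ab minor, so it is the borrowed ii°. But Fb (Fb–Ab–Cb) is foreign: the diatonic vi on degree 6 is Fm, whereas Fb comes from Ab minor. It is labeled bVI. Dbm (Db–Fb–Ab) is not: scale degree 4 in Ab major carries Db (IV). In Ab minor the chord on that degree is Dbm, so here it functions as iv, borrowed from the parallel minor.

ii°, bVI, iv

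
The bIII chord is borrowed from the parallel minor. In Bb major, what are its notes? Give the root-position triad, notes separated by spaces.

Db F Ab

Scale degree 3 in Bb major is D. bIII uses the lowered form, Db, taken from Bb minor. Stacking thirds in Bb minor on Db gives Db–F–Ab.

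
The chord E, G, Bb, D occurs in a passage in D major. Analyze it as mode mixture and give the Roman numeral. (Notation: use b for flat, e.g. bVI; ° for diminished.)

The root E is the diatonic 2nd degree of D major; the borrowing shows in the chord quality. Diatonically D major has Em (ii) on that degree; E–G–Bb–D is instead the half-diminished-seventh chord native to D minor, so it takes the label iiø7.

iiø7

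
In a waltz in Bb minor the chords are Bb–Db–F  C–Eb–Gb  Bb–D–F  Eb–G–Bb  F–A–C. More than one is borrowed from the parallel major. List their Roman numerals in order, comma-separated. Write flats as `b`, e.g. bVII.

I, IV

Bb minor has the diatonic set Bbm, Cdim, Db, Ebm, F, Gb, Ab (with V from harmonic minor). Bb–Db–F = Bbm, C–Eb–Gb = Cdim and F–A–C = F are all diatonic. But Bb–D–F is foreign: the diatonic i on degree 1 is Bbm, whereas Bb comes from Bb major. It is labeled I. Eb–G–Bb doesn't fit — on degree 4 Bb minor would have Ebm (iv). Eb is the degree-4 chord of Bb major, so it is the borrowed IV.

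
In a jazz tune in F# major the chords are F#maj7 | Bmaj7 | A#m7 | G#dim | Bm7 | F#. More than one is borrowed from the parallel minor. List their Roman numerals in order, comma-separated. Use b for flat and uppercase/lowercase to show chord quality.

F# major has the diatonic set F#, G#m, A#m, B, C#, D#m, E#dim. F#maj7, Bmaj7, A#m7 and F# are all diatonic. G#dim (G#–B–D) is not: scale degree 2 in F# major carries G#m (ii). In F# minor the chord on that degree is G#dim, so here it functions as ii°, borrowed from the parallel minor. Bm7 (B–D–F#–A) is not: scale degree 4 in F# major carries B (IV). In F# minor the chord on that degree is Bm7, so here it functions as iv7, borrowed from the parallel minor.

ii°, iv7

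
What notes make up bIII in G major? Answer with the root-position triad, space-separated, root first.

Bb D F

The root of bIII is the lowered 3rd degree: B becomes Bb. In G minor the chord on Bb is Bb–D–F.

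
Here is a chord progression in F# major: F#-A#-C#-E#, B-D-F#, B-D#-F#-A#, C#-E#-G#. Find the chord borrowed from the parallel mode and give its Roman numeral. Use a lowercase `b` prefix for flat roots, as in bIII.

iv

In F# major the diatonic chords are F#, G#m, A#m, B, C#, D#m, E#dim. F#–A#–C#–E# = F#maj7, B–D#–F#–A# = Bmaj7 and C#–E#–G# = C# are all diatonic. But B–D–F# is foreign: the diatonic IV on degree 4 is B, whereas Bm comes from F# minor. It is labeled iv.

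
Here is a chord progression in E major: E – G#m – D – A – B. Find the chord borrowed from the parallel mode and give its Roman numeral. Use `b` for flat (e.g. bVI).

E major has the diatonic set E, F#m, G#m, A, B, C#m, D#dim. E, G#m, A and B all belong to that set. D (D–F#–A) doesn't fit — on degree 7 E major would have D#dim (vii°). D is the degree-7 chord of E minor, so it is the borrowed bVII.

bVII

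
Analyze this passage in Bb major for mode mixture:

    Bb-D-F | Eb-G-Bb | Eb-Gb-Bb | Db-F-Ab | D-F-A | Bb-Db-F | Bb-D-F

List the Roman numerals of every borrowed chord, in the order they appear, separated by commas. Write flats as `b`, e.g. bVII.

iv, bIII, i

The diatonic triads in Bb major are Bb, Cm, Dm, Eb, F, Gm, Adim. Of the given chords, Bb–D–F = Bb, Eb–G–Bb = Eb and D–F–A = Dm are diatonic. But Eb–Gb–Bb is foreign: the diatonic IV on degree 4 is Eb, whereas Ebm comes from Bb minor. It is labeled iv. Db–F–Ab is not: scale degree 3 in Bb major carries Dm (iii). In Bb minor the chord on that degree is Db, so here it functions as bIII, borrowed from the parallel minor. Bb–Db–F doesn't fit — on degree 1 Bb major would have Bb (I). Bbm is the degree-1 chord of Bb minor, so it is the borrowed i.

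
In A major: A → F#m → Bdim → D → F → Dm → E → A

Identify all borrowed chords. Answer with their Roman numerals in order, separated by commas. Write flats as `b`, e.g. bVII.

ii°, bVI, iv

A major has the diatonic set A, Bm, C#m, D, E, F#m, G#dim. A, F#m, D and E are all diatonic. But Bdim (B–D–F) is foreign: the diatonic ii on degree 2 is Bm, whereas Bdim comes from A minor. It is labeled ii°. F (F–A–C) is not: scale degree 6 in A major carries F#m (vi). In A minor the chord on that degree is F, so here it functions as bVI, borrowed from the parallel minor. Dm (D–F–A) doesn't fit — on degree 4 A major would have D (IV). Dm is the degree-4 chord of A minor, so it is the borrowed iv.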